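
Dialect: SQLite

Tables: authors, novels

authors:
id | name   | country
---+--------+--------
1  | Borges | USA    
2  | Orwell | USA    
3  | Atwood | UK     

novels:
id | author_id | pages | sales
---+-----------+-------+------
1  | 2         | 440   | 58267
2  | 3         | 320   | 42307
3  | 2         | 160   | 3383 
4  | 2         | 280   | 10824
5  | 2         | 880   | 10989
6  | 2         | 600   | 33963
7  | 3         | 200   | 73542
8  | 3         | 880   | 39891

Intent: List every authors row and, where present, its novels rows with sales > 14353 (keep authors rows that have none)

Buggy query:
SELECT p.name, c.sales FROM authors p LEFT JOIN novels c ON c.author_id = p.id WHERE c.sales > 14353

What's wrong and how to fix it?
Bug: Filtering c.sales in WHERE discards the NULL rows produced by LEFT JOIN, turning it into an inner join

Fix: Move the right-table condition into the ON clause so unmatched parents are kept

Corrected query:
SELECT p.name, c.sales FROM authors p LEFT JOIN novels c ON c.author_id = p.id AND c.sales > 14353

Result:
name   | sales
-------+------
Borges | NULL 
Orwell | 33963
Orwell | 58267
Atwood | 39891
Atwood | 42307
Atwood | 73542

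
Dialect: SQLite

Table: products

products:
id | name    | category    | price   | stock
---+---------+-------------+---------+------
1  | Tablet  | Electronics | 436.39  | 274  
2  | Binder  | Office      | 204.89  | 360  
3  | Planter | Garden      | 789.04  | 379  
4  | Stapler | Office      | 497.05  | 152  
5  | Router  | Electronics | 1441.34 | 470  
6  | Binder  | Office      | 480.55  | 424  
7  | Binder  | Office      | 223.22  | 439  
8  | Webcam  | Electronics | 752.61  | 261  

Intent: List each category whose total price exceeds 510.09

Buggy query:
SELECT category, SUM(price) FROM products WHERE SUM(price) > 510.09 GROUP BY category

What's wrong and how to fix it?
Bug: SUM(price) is an aggregate, but WHERE filters rows before aggregation

Fix: Move the aggregate condition to a HAVING clause

Corrected query:
SELECT category, SUM(price) FROM products GROUP BY category HAVING SUM(price) > 510.09

Result:
category    | SUM(price)
------------+-----------
Electronics | 2630.34   
Garden      | 789.04    
Office      | 1405.71   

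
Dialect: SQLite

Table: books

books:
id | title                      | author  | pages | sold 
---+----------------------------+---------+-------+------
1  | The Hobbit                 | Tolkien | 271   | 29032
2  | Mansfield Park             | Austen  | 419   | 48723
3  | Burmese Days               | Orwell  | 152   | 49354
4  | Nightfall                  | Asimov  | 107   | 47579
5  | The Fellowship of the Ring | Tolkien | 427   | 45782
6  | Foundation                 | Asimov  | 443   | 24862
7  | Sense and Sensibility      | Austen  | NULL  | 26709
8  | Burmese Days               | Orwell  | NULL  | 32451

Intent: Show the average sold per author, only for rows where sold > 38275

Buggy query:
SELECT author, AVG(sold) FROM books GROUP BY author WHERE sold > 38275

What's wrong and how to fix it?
Bug: Row-level WHERE must come before GROUP BY in the clause order

Fix: Place WHERE between FROM and GROUP BY

Corrected query:
SELECT author, AVG(sold) FROM books WHERE sold > 38275 GROUP BY author

Result:
author  | AVG(sold)
--------+----------
Asimov  | 47579    
Austen  | 48723    
Orwell  | 49354    
Tolkien | 45782    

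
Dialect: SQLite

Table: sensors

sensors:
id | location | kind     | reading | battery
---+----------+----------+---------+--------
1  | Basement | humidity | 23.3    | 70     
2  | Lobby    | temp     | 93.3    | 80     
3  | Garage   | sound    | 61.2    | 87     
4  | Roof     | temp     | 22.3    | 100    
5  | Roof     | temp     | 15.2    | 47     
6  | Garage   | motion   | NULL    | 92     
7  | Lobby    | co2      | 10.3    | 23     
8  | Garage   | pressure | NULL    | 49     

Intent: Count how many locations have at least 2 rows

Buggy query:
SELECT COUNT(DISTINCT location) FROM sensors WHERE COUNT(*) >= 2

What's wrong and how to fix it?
Bug: COUNT(*) cannot appear in WHERE; the per-group count doesn't exist yet

Fix: Use a subquery that GROUPs and filters with HAVING, then count its rows

Corrected query:
SELECT COUNT(*) FROM (SELECT location FROM sensors GROUP BY location HAVING COUNT(*) >= 2)

Result:
COUNT(*)
--------
3       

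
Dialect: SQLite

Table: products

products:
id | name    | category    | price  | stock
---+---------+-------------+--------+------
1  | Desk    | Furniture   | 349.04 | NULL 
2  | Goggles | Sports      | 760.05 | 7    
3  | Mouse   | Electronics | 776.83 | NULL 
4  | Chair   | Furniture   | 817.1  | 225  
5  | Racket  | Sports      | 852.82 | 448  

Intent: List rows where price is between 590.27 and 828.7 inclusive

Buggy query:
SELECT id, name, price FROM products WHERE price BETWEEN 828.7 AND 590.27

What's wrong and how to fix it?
Bug: BETWEEN expects the lower bound first; with 828.7 AND 590.27 the range is empty

Fix: Write BETWEEN 590.27 AND 828.7

Corrected query:
SELECT id, name, price FROM products WHERE price BETWEEN 590.27 AND 828.7

Result:
id | name    | price 
---+---------+-------
2  | Goggles | 760.05
3  | Mouse   | 776.83
4  | Chair   | 817.1 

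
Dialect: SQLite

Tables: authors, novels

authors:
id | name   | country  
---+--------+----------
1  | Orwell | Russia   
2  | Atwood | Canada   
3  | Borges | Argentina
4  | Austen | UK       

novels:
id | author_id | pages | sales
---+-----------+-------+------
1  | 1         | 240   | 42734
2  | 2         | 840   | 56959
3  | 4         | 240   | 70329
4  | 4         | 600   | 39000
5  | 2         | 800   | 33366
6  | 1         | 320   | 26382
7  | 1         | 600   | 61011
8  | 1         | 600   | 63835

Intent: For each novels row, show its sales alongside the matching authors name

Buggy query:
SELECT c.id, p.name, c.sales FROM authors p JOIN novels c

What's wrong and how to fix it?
Bug: Missing join condition: each novels row is matched to all authors rows instead of just its own

Fix: Specify the join condition linking the foreign key to the parent id

Corrected query:
SELECT c.id, p.name, c.sales FROM authors p JOIN novels c ON c.author_id = p.id

Result:
id | name   | sales
---+--------+------
1  | Orwell | 42734
2  | Atwood | 56959
3  | Austen | 70329
4  | Austen | 39000
5  | Atwood | 33366
6  | Orwell | 26382
7  | Orwell | 61011
8  | Orwell | 63835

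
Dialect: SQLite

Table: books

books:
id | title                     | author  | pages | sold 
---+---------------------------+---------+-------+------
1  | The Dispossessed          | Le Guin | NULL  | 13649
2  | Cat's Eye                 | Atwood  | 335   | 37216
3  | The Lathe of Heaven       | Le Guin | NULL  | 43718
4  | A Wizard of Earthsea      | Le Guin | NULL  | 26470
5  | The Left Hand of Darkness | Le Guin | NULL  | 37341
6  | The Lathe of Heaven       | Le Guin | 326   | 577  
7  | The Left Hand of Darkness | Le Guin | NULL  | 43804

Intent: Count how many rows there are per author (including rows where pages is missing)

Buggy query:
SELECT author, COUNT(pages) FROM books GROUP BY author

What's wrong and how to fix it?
Bug: COUNT(pages) skips NULLs, so groups with missing pages are undercounted

Fix: Use COUNT(*) to count all rows regardless of NULL

Corrected query:
SELECT author, COUNT(*) FROM books GROUP BY author

Result:
author  | COUNT(*)
--------+---------
Atwood  | 1       
Le Guin | 6       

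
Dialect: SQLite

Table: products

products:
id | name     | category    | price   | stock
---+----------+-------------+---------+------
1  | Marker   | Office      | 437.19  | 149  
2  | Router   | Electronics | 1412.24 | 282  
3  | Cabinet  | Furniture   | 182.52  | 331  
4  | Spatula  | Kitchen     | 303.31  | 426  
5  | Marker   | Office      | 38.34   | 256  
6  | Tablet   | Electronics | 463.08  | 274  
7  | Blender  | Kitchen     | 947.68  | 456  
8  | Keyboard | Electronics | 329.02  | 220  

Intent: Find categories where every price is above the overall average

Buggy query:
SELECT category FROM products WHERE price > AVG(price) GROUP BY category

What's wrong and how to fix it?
Bug: WHERE evaluates per row before aggregation, so AVG() is unavailable

Fix: Use a subquery for AVG and a HAVING MIN(...) filter so the condition holds for every row in the group

Corrected query:
SELECT category FROM products GROUP BY category HAVING MIN(price) > (SELECT AVG(price) FROM products)

Result:
(no rows)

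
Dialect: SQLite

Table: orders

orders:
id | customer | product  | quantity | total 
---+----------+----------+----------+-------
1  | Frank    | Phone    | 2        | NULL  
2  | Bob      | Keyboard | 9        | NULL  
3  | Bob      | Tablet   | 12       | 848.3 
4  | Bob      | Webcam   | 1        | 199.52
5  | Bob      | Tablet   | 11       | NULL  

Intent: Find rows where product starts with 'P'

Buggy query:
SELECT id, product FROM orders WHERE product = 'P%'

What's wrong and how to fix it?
Bug: Wildcards only work with LIKE; '=' treats '%' as a literal character

Fix: Use LIKE for wildcard pattern matching

Corrected query:
SELECT id, product FROM orders WHERE product LIKE 'P%'

Result:
id | product
---+--------
1  | Phone  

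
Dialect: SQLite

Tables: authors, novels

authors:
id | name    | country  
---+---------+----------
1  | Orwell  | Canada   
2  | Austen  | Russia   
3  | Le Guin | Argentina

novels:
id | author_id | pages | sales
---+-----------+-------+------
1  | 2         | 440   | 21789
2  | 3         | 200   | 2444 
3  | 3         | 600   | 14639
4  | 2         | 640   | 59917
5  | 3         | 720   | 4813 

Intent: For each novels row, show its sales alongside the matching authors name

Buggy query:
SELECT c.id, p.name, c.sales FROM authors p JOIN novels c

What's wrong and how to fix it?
Bug: Missing join condition: each novels row is matched to all authors rows instead of just its own

Fix: Add ON c.author_id = p.id to the JOIN

Corrected query:
SELECT c.id, p.name, c.sales FROM authors p JOIN novels c ON c.author_id = p.id

Result:
id | name    | sales
---+---------+------
1  | Austen  | 21789
2  | Le Guin | 2444 
3  | Le Guin | 14639
4  | Austen  | 59917
5  | Le Guin | 4813 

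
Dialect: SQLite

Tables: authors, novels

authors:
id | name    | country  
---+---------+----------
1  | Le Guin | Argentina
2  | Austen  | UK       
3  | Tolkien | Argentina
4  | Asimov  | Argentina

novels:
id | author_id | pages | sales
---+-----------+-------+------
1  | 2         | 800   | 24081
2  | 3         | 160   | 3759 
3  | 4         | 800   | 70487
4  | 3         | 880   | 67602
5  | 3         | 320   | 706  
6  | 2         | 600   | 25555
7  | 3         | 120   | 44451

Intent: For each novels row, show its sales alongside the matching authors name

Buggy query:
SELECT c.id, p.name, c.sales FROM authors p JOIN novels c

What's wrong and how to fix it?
Bug: JOIN with no ON clause produces a cartesian product; every novels row pairs with every authors row

Fix: Specify the join condition linking the foreign key to the parent id

Corrected query:
SELECT c.id, p.name, c.sales FROM authors p JOIN novels c ON c.author_id = p.id

Result:
id | name    | sales
---+---------+------
1  | Austen  | 24081
2  | Tolkien | 3759 
3  | Asimov  | 70487
4  | Tolkien | 67602
5  | Tolkien | 706  
6  | Austen  | 25555
7  | Tolkien | 44451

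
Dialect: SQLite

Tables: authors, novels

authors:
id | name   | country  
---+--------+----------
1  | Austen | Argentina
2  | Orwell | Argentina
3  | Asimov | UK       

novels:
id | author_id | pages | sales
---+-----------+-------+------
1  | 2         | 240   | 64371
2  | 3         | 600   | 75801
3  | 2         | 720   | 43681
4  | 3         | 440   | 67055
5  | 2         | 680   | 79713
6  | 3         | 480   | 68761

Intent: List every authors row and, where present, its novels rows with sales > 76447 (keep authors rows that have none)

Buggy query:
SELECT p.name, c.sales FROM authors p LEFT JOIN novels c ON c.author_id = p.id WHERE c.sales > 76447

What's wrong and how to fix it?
Bug: Filtering c.sales in WHERE discards the NULL rows produced by LEFT JOIN, turning it into an inner join

Fix: Move the right-table condition into the ON clause so unmatched parents are kept

Corrected query:
SELECT p.name, c.sales FROM authors p LEFT JOIN novels c ON c.author_id = p.id AND c.sales > 76447

Result:
name   | sales
-------+------
Austen | NULL 
Orwell | 79713
Asimov | NULL 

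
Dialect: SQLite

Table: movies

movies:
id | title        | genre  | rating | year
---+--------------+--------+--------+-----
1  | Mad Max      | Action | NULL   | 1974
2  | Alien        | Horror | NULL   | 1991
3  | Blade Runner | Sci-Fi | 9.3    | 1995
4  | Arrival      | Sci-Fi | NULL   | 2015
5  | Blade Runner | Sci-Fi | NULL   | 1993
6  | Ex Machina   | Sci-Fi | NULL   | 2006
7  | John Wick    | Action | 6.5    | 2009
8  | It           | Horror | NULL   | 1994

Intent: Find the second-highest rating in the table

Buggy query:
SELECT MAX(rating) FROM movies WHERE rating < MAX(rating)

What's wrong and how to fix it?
Bug: The inner MAX is an aggregate inside WHERE, which is not allowed

Fix: Put the inner MAX in a scalar subquery

Corrected query:
SELECT MAX(rating) FROM movies WHERE rating < (SELECT MAX(rating) FROM movies)

Result:
MAX(rating)
-----------
6.5        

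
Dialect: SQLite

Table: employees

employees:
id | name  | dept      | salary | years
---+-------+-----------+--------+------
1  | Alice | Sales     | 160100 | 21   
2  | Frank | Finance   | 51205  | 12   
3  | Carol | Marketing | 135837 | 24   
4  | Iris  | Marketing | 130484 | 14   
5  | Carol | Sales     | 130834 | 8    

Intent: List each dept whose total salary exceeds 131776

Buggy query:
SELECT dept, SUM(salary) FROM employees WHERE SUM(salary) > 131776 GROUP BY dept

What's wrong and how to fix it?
Bug: SUM(salary) is an aggregate, but WHERE filters rows before aggregation

Fix: Move the aggregate condition to a HAVING clause

Corrected query:
SELECT dept, SUM(salary) FROM employees GROUP BY dept HAVING SUM(salary) > 131776

Result:
dept      | SUM(salary)
----------+------------
Marketing | 266321     
Sales     | 290934     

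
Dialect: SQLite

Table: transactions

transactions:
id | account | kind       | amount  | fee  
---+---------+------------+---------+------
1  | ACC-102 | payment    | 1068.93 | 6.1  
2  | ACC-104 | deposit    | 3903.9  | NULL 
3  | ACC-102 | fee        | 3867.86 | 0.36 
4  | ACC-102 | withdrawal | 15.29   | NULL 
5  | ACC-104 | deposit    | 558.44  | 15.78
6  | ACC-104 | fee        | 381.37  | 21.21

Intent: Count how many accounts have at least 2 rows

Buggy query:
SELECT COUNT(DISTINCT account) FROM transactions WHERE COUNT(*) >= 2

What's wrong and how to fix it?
Bug: WHERE filters individual rows, not groups, so a group-level COUNT is invalid there

Fix: Use a subquery that GROUPs and filters with HAVING, then count its rows

Corrected query:
SELECT COUNT(*) FROM (SELECT account FROM transactions GROUP BY account HAVING COUNT(*) >= 2)

Result:
COUNT(*)
--------
2       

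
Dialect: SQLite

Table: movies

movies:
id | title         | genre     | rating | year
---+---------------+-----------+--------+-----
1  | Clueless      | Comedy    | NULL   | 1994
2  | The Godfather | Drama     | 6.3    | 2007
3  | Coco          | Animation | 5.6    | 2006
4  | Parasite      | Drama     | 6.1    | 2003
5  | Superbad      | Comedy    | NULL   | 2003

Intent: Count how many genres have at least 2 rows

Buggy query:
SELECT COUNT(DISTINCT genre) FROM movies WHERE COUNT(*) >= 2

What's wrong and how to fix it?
Bug: COUNT(*) cannot appear in WHERE; the per-group count doesn't exist yet

Fix: Use a subquery that GROUPs and filters with HAVING, then count its rows

Corrected query:
SELECT COUNT(*) FROM (SELECT genre FROM movies GROUP BY genre HAVING COUNT(*) >= 2)

Result:
COUNT(*)
--------
2       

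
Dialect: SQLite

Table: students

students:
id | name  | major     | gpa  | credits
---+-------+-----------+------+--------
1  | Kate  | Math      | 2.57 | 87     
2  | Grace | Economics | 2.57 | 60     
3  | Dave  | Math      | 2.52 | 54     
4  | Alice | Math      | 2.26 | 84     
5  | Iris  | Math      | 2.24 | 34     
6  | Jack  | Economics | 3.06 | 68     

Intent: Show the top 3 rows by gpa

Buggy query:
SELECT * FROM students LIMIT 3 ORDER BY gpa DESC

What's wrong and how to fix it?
Bug: LIMIT must come after ORDER BY

Fix: Sort with ORDER BY, then apply LIMIT

Corrected query:
SELECT * FROM students ORDER BY gpa DESC LIMIT 3

Result:
id | name  | major     | gpa  | credits
---+-------+-----------+------+--------
6  | Jack  | Economics | 3.06 | 68     
1  | Kate  | Math      | 2.57 | 87     
2  | Grace | Economics | 2.57 | 60     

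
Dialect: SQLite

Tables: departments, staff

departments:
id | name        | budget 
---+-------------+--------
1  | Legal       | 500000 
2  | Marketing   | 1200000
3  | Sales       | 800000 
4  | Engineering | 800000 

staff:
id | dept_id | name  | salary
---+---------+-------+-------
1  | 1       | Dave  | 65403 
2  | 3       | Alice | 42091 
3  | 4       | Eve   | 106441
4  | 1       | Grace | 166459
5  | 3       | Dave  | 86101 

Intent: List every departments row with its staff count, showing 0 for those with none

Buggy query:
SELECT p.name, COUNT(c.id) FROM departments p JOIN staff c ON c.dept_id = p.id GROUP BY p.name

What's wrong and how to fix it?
Bug: INNER JOIN drops departments rows that have no matching staff rows

Fix: Use LEFT JOIN so parents without children still appear (COUNT(c.id) gives 0)

Corrected query:
SELECT p.name, COUNT(c.id) FROM departments p LEFT JOIN staff c ON c.dept_id = p.id GROUP BY p.name

Result:
name        | COUNT(c.id)
------------+------------
Engineering | 1          
Legal       | 2          
Marketing   | 0          
Sales       | 2          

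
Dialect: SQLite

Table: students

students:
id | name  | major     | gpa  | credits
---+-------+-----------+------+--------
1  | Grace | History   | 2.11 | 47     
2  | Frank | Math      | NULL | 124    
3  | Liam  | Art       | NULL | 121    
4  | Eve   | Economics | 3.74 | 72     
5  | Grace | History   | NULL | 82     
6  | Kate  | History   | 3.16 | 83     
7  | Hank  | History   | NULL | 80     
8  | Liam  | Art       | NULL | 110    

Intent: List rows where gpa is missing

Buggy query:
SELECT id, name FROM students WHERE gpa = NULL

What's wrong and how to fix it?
Bug: Comparing to NULL with '=' never matches; NULL = NULL is unknown, not true

Fix: Replace '= NULL' with 'IS NULL'

Corrected query:
SELECT id, name FROM students WHERE gpa IS NULL

Result:
id | name 
---+------
2  | Frank
3  | Liam 
5  | Grace
7  | Hank 
8  | Liam 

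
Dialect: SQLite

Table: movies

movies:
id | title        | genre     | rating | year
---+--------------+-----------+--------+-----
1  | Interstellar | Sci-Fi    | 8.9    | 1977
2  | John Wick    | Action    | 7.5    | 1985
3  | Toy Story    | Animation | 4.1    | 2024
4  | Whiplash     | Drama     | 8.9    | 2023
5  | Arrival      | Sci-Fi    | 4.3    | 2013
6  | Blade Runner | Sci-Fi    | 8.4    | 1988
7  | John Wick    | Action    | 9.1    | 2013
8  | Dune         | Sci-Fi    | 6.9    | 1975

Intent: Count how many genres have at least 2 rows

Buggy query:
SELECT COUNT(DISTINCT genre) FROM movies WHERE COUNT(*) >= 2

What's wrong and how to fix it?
Bug: WHERE filters individual rows, not groups, so a group-level COUNT is invalid there

Fix: Use a subquery that GROUPs and filters with HAVING, then count its rows

Corrected query:
SELECT COUNT(*) FROM (SELECT genre FROM movies GROUP BY genre HAVING COUNT(*) >= 2)

Result:
COUNT(*)
--------
2       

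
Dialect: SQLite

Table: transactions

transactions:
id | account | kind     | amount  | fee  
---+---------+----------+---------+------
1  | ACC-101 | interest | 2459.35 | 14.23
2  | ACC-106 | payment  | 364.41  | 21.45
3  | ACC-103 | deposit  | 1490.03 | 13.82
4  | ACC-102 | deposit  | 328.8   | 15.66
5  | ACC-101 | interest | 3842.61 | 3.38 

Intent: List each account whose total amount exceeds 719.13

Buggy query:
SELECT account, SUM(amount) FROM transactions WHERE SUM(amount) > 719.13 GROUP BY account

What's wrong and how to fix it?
Bug: Aggregate functions cannot appear in a WHERE clause

Fix: Use HAVING (which filters groups after aggregation) instead of WHERE

Corrected query:
SELECT account, SUM(amount) FROM transactions GROUP BY account HAVING SUM(amount) > 719.13

Result:
account | SUM(amount)
--------+------------
ACC-101 | 6301.96    
ACC-103 | 1490.03    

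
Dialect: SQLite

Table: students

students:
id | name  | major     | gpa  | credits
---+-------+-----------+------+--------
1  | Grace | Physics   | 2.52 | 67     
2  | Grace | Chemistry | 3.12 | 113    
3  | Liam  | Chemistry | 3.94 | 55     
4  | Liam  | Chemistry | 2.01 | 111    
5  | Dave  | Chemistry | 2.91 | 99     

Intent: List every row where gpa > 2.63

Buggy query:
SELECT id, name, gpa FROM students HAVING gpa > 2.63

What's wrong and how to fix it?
Bug: HAVING filters the output of aggregation, but this query has no GROUP BY and no aggregate functions, so SQLite rejects it (HAVING clause on a non-aggregate query); the condition here is per row

Fix: Use WHERE for row-level filtering

Corrected query:
SELECT id, name, gpa FROM students WHERE gpa > 2.63

Result:
id | name  | gpa 
---+-------+-----
2  | Grace | 3.12
3  | Liam  | 3.94
5  | Dave  | 2.91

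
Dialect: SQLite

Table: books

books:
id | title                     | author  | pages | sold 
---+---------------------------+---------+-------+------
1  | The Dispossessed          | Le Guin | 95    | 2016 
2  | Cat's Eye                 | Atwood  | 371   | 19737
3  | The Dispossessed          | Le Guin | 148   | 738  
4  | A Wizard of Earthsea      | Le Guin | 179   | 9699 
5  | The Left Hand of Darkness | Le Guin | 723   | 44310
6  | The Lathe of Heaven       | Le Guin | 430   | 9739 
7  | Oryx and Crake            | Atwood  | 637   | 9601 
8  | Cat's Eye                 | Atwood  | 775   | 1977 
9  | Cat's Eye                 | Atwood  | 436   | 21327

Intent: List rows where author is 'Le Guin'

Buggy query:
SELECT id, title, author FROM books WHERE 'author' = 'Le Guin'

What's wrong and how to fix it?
Bug: 'author' in single quotes is a string literal, not the column; the comparison is literal-vs-literal and never true

Fix: Remove the quotes around the column name (or use double quotes for an identifier)

Corrected query:
SELECT id, title, author FROM books WHERE author = 'Le Guin'

Result:
id | title                     | author 
---+---------------------------+--------
1  | The Dispossessed          | Le Guin
3  | The Dispossessed          | Le Guin
4  | A Wizard of Earthsea      | Le Guin
5  | The Left Hand of Darkness | Le Guin
6  | The Lathe of Heaven       | Le Guin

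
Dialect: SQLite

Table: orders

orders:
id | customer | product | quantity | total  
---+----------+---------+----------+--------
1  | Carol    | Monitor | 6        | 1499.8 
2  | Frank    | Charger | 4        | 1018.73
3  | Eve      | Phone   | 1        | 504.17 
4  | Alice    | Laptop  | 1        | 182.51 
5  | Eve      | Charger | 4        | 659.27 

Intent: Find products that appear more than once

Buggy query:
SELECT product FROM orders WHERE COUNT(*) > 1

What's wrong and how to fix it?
Bug: WHERE can't reference COUNT(*); aggregates are computed after WHERE

Fix: Group first, then use HAVING for the count condition

Corrected query:
SELECT product FROM orders GROUP BY product HAVING COUNT(*) > 1

Result:
product
-------
Charger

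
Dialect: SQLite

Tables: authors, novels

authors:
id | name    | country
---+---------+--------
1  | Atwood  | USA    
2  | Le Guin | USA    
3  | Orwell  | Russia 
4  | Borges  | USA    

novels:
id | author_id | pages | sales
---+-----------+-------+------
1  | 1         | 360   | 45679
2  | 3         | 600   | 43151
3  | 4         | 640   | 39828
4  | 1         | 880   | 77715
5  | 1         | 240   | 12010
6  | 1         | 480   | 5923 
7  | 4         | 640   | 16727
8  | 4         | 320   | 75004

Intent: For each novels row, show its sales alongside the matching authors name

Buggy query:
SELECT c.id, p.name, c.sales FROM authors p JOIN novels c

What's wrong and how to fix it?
Bug: Missing join condition: each novels row is matched to all authors rows instead of just its own

Fix: Add ON c.author_id = p.id to the JOIN

Corrected query:
SELECT c.id, p.name, c.sales FROM authors p JOIN novels c ON c.author_id = p.id

Result:
id | name   | sales
---+--------+------
1  | Atwood | 45679
2  | Orwell | 43151
3  | Borges | 39828
4  | Atwood | 77715
5  | Atwood | 12010
6  | Atwood | 5923 
7  | Borges | 16727
8  | Borges | 75004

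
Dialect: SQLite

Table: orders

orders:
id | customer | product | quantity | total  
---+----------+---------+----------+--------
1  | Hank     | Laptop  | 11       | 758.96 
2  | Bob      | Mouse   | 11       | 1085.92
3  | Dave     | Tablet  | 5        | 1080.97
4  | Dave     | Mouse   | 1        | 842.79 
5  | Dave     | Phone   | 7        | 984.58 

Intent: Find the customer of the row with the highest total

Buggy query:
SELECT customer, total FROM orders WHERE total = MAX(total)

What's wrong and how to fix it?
Bug: WHERE is evaluated per row; an aggregate over the whole table isn't defined there

Fix: Wrap MAX in a scalar subquery so WHERE compares against a single value

Corrected query:
SELECT customer, total FROM orders WHERE total = (SELECT MAX(total) FROM orders)

Result:
customer | total  
---------+--------
Bob      | 1085.92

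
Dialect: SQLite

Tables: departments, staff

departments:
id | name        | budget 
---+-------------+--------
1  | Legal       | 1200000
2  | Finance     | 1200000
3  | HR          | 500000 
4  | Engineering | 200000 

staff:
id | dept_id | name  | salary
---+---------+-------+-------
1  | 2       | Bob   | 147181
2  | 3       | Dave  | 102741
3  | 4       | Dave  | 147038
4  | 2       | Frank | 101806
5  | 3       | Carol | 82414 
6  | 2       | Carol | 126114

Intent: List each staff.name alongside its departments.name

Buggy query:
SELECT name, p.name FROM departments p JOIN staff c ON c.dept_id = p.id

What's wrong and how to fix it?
Bug: 'name' exists in both joined tables, so the database can't tell which one is meant

Fix: Qualify the column with its table alias (c.name)

Corrected query:
SELECT c.name, p.name FROM departments p JOIN staff c ON c.dept_id = p.id

Result:
name  | name       
------+------------
Bob   | Finance    
Dave  | HR         
Dave  | Engineering
Frank | Finance    
Carol | HR         
Carol | Finance    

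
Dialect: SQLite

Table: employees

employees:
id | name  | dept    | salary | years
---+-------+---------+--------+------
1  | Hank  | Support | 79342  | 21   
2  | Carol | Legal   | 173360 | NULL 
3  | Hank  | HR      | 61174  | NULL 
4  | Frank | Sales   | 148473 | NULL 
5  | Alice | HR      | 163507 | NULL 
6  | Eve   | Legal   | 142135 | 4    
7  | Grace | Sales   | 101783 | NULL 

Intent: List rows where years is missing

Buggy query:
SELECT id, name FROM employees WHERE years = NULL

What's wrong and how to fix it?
Bug: Comparing to NULL with '=' never matches; NULL = NULL is unknown, not true

Fix: Replace '= NULL' with 'IS NULL'

Corrected query:
SELECT id, name FROM employees WHERE years IS NULL

Result:
id | name 
---+------
2  | Carol
3  | Hank 
4  | Frank
5  | Alice
7  | Grace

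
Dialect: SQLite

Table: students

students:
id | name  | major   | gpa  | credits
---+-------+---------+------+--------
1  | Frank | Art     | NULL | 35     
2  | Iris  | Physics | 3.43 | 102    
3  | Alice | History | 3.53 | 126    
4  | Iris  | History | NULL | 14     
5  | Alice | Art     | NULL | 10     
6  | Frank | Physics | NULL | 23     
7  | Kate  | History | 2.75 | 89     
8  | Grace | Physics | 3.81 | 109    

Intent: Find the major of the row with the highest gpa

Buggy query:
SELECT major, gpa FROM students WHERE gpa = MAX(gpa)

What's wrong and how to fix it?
Bug: MAX(gpa) is an aggregate and cannot be used directly in WHERE

Fix: Use a subquery: WHERE gpa = (SELECT MAX(gpa) FROM students)

Corrected query:
SELECT major, gpa FROM students WHERE gpa = (SELECT MAX(gpa) FROM students)

Result:
major   | gpa 
--------+-----
Physics | 3.81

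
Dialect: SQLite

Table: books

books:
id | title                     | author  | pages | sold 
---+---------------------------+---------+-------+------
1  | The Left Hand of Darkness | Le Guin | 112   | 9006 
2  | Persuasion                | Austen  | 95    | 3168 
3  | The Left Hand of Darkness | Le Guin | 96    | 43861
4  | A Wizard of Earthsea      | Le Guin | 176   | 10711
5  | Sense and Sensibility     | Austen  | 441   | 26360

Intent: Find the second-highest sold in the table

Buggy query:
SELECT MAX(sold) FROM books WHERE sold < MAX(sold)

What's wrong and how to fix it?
Bug: The inner MAX is an aggregate inside WHERE, which is not allowed

Fix: Compute the overall MAX in a subquery, then take MAX of rows below it

Corrected query:
SELECT MAX(sold) FROM books WHERE sold < (SELECT MAX(sold) FROM books)

Result:
MAX(sold)
---------
26360    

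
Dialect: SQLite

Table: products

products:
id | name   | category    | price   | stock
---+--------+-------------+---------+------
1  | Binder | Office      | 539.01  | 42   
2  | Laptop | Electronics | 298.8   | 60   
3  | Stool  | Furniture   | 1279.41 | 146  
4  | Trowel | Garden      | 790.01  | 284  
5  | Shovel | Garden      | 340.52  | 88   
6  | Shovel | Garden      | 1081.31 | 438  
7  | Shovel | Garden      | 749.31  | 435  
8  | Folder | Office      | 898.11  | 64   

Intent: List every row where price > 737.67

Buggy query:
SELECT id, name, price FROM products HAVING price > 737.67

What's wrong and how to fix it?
Bug: This is a non-aggregate query (no GROUP BY, no aggregates), so in SQLite the HAVING clause is invalid here; a row-level condition belongs in WHERE

Fix: Use WHERE for row-level filtering

Corrected query:
SELECT id, name, price FROM products WHERE price > 737.67

Result:
id | name   | price  
---+--------+--------
3  | Stool  | 1279.41
4  | Trowel | 790.01 
6  | Shovel | 1081.31
7  | Shovel | 749.31 
8  | Folder | 898.11 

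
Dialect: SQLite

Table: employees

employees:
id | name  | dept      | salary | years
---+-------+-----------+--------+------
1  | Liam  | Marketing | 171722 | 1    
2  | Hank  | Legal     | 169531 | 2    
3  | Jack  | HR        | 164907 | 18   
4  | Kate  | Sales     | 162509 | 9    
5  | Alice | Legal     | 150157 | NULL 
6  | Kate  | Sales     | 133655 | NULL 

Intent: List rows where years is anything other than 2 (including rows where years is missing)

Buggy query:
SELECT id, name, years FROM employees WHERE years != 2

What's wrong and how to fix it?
Bug: Inequality against NULL is unknown, not true; rows with NULL are dropped

Fix: Add an explicit OR years IS NULL to include the missing-value rows

Corrected query:
SELECT id, name, years FROM employees WHERE years != 2 OR years IS NULL

Result:
id | name  | years
---+-------+------
1  | Liam  | 1    
3  | Jack  | 18   
4  | Kate  | 9    
5  | Alice | NULL 
6  | Kate  | NULL 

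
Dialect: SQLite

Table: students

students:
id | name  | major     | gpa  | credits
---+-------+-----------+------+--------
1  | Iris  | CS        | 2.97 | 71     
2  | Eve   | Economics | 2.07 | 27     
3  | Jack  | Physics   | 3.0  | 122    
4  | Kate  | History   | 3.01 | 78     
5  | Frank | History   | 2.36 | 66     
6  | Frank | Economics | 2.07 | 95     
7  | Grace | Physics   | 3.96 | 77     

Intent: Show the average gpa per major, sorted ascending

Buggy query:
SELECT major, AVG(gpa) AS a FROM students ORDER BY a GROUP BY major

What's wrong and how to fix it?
Bug: GROUP BY must precede ORDER BY

Fix: Reorder: SELECT … FROM … GROUP BY … ORDER BY …

Corrected query:
SELECT major, AVG(gpa) AS a FROM students GROUP BY major ORDER BY a

Result:
major     | a    
----------+------
Economics | 2.07 
History   | 2.685
CS        | 2.97 
Physics   | 3.48 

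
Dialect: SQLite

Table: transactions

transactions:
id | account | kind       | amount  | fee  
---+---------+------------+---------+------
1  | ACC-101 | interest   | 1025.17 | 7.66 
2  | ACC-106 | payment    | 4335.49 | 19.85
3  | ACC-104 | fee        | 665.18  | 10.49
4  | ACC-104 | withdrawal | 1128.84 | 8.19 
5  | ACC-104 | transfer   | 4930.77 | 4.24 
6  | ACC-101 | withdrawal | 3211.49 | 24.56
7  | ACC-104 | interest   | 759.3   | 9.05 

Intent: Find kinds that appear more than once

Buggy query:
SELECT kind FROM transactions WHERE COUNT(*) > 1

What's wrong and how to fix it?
Bug: WHERE can't reference COUNT(*); aggregates are computed after WHERE

Fix: Group first, then use HAVING for the count condition

Corrected query:
SELECT kind FROM transactions GROUP BY kind HAVING COUNT(*) > 1

Result:
kind      
----------
interest  
withdrawal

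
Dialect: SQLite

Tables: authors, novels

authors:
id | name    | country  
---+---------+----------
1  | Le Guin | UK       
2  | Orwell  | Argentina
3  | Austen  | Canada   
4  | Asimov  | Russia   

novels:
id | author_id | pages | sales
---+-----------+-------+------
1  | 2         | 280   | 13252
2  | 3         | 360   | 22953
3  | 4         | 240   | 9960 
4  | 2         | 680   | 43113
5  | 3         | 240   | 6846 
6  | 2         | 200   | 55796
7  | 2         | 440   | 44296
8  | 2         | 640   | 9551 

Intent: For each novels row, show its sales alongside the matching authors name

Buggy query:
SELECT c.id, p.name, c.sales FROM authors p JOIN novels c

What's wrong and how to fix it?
Bug: JOIN with no ON clause produces a cartesian product; every novels row pairs with every authors row

Fix: Specify the join condition linking the foreign key to the parent id

Corrected query:
SELECT c.id, p.name, c.sales FROM authors p JOIN novels c ON c.author_id = p.id

Result:
id | name   | sales
---+--------+------
1  | Orwell | 13252
2  | Austen | 22953
3  | Asimov | 9960 
4  | Orwell | 43113
5  | Austen | 6846 
6  | Orwell | 55796
7  | Orwell | 44296
8  | Orwell | 9551 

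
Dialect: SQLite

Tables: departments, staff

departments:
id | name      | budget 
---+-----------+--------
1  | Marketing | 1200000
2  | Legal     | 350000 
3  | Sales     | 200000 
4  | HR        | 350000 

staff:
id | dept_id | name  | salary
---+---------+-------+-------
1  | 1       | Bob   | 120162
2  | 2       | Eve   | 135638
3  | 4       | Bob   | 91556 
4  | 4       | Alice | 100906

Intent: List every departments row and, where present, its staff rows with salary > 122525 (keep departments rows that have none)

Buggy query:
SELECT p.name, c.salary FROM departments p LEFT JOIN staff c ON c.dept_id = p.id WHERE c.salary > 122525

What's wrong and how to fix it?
Bug: Filtering c.salary in WHERE discards the NULL rows produced by LEFT JOIN, turning it into an inner join

Fix: Move the right-table condition into the ON clause so unmatched parents are kept

Corrected query:
SELECT p.name, c.salary FROM departments p LEFT JOIN staff c ON c.dept_id = p.id AND c.salary > 122525

Result:
name      | salary
----------+-------
Marketing | NULL  
Legal     | 135638
Sales     | NULL  
HR        | NULL  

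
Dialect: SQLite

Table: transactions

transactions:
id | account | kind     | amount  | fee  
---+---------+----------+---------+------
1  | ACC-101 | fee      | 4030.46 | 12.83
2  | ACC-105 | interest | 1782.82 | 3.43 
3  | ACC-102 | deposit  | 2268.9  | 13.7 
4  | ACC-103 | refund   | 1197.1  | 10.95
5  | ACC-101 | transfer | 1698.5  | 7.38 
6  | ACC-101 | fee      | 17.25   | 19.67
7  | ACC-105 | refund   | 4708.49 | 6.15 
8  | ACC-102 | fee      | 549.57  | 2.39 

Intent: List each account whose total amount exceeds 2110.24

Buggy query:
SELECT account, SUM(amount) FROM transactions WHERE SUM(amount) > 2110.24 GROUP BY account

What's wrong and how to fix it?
Bug: WHERE runs before GROUP BY, so aggregates aren't available there

Fix: Move the aggregate condition to a HAVING clause

Corrected query:
SELECT account, SUM(amount) FROM transactions GROUP BY account HAVING SUM(amount) > 2110.24

Result:
account | SUM(amount)
--------+------------
ACC-101 | 5746.21    
ACC-102 | 2818.47    
ACC-105 | 6491.31    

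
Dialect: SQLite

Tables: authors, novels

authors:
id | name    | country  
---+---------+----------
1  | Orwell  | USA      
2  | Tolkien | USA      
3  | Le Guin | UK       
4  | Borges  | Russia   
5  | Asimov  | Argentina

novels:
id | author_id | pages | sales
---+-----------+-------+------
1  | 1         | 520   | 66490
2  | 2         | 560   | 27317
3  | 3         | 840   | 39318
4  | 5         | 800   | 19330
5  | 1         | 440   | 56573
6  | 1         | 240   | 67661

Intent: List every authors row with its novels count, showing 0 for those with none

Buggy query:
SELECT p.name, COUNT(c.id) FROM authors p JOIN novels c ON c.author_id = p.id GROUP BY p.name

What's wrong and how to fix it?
Bug: INNER JOIN drops authors rows that have no matching novels rows

Fix: Switch to LEFT JOIN to retain unmatched parent rows

Corrected query:
SELECT p.name, COUNT(c.id) FROM authors p LEFT JOIN novels c ON c.author_id = p.id GROUP BY p.name

Result:
name    | COUNT(c.id)
--------+------------
Asimov  | 1          
Borges  | 0          
Le Guin | 1          
Orwell  | 3          
Tolkien | 1          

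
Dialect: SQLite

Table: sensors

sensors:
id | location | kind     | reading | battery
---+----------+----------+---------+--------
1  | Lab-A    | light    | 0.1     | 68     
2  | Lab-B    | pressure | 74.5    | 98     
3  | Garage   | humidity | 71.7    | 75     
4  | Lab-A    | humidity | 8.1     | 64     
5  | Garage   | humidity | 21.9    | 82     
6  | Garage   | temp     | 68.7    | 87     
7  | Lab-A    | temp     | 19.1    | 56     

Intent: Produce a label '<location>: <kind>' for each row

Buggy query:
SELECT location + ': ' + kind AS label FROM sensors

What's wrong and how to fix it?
Bug: SQLite uses || for string concatenation; + coerces text to numbers (yielding 0)

Fix: Use the || operator for string concatenation

Corrected query:
SELECT location || ': ' || kind AS label FROM sensors

Result:
label           
----------------
Lab-A: light    
Lab-B: pressure 
Garage: humidity
Lab-A: humidity 
Garage: humidity
Garage: temp    
Lab-A: temp     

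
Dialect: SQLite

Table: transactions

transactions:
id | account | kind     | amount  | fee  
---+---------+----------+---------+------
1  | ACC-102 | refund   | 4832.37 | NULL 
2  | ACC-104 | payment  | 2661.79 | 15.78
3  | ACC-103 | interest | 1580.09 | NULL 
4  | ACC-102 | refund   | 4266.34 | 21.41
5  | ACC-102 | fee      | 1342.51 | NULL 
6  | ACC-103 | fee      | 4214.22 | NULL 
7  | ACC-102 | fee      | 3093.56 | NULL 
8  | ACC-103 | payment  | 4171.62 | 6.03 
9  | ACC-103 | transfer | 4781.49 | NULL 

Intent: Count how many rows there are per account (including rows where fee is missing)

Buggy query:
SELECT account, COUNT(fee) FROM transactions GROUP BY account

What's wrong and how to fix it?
Bug: COUNT(column) counts non-NULL values only; rows with NULL fee aren't counted

Fix: Use COUNT(*) to count all rows regardless of NULL

Corrected query:
SELECT account, COUNT(*) FROM transactions GROUP BY account

Result:
account | COUNT(*)
--------+---------
ACC-102 | 4       
ACC-103 | 4       
ACC-104 | 1       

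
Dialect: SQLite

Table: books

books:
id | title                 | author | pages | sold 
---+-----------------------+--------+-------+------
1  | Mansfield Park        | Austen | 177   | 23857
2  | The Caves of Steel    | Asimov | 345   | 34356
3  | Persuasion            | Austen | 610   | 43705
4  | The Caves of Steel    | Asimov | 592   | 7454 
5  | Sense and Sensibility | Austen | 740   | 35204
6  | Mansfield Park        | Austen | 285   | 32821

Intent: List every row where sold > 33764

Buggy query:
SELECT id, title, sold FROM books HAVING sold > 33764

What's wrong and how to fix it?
Bug: This is a non-aggregate query (no GROUP BY, no aggregates), so in SQLite the HAVING clause is invalid here; a row-level condition belongs in WHERE

Fix: Use WHERE for row-level filtering

Corrected query:
SELECT id, title, sold FROM books WHERE sold > 33764

Result:
id | title                 | sold 
---+-----------------------+------
2  | The Caves of Steel    | 34356
3  | Persuasion            | 43705
5  | Sense and Sensibility | 35204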